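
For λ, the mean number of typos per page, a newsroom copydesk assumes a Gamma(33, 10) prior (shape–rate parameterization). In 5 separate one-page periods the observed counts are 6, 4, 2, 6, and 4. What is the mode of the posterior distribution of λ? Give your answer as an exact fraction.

18/5

Total count: 6 + 4 + 2 + 6 + 4 = 22.
Total exposure: 5 pages.
By Gamma–Poisson conjugacy, the posterior is Gamma(α + Σx, β + Σt) = Gamma(33 + 22, 10 + 5) = Gamma(55, 15).
Posterior mode = (α'−1)/β' = 54/15 = 18/5.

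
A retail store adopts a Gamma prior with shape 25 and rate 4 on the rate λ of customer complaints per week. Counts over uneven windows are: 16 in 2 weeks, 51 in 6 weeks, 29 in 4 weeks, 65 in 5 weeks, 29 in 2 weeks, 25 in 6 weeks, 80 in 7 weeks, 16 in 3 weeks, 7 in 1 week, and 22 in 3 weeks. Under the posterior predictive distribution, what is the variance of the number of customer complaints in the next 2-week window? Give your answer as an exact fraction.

Total count: 16 + 51 + 29 + 65 + 29 + 25 + 80 + 16 + 7 + 22 = 340.
Total exposure: 2 + 6 + 4 + 5 + 2 + 6 + 7 + 3 + 1 + 3 = 39 weeks.
Conjugate update: add total count to the shape and total exposure to the rate, giving Gamma(365, 43).
The posterior predictive for a window of length T is Negative Binomial with variance T·α'·(β'+T)/β'² = 2·365·45/1849 = 32850/1849.

32850/1849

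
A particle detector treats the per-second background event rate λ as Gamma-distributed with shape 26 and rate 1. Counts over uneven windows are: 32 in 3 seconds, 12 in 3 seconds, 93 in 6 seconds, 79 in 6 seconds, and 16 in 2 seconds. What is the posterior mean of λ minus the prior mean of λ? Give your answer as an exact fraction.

-96/7

Total count: 32 + 12 + 93 + 79 + 16 = 232.
Total exposure: 3 + 3 + 6 + 6 + 2 = 20 seconds.
Posterior: α' = 26 + 232 = 258, β' = 1 + 20 = 21.
Posterior mean = 258/21 = 86/7; prior mean = 26/1 = 26. Difference = 86/7 − 26 = -96/7.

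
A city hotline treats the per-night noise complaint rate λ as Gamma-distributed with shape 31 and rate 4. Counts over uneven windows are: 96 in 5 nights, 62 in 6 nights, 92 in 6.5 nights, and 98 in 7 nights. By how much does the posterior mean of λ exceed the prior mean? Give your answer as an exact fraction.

Total count: 96 + 62 + 92 + 98 = 348.
Total exposure: 5 + 6 + 6.5 + 7 = 24.5 nights.
The Gamma prior is conjugate for the Poisson rate, so λ | data ~ Gamma(31+348, 4+24.5) = Gamma(379, 57/2).
Posterior mean = 379/(57/2) = 758/57; prior mean = 31/4 = 31/4. Difference = 758/57 − 31/4 = 1265/228.

1265/228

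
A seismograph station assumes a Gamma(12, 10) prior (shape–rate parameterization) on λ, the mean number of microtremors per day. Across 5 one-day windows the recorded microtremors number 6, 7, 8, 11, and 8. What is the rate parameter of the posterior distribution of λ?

Total count: 6 + 7 + 8 + 11 + 8 = 40.
Total exposure: 5 days.
Posterior: α' = 12 + 40 = 52, β' = 10 + 5 = 15.

15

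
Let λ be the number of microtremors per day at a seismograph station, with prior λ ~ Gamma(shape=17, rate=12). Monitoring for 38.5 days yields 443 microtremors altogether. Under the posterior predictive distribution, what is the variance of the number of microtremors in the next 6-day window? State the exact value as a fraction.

623760/10201

Total count 443 over total exposure 38.5 days.
By Gamma–Poisson conjugacy, the posterior is Gamma(α + Σx, β + Σt) = Gamma(17 + 443, 12 + 38.5) = Gamma(460, 101/2).
The posterior predictive for a window of length T is Negative Binomial with variance T·α'·(β'+T)/β'² = 6·460·(113/2)/(10201/4) = 623760/10201.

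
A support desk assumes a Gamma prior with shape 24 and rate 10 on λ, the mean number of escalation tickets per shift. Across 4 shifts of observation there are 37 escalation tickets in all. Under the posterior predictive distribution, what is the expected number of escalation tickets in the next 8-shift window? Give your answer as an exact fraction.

Total count 37 over total exposure 4 shifts.
Conjugate update: add total count to the shape and total exposure to the rate, giving Gamma(61, 14).
Predictive mean over an 8-shift window = T·E[λ|data] = 8·61/14 = 244/7.

244/7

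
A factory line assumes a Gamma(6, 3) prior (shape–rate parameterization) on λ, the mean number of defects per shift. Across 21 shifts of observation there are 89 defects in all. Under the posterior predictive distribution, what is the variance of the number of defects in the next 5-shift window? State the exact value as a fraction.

Total count 89 over total exposure 21 shifts.
Posterior: α' = 6 + 89 = 95, β' = 3 + 21 = 24.
The posterior predictive for a window of length T is Negative Binomial with variance T·α'·(β'+T)/β'² = 5·95·29/576 = 13775/576.

13775/576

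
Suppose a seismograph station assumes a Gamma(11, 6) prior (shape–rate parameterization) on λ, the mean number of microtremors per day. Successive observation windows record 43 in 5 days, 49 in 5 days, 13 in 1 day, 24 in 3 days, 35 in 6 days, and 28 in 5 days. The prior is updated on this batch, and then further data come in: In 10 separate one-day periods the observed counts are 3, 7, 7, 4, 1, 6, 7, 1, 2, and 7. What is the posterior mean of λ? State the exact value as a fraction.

248/41

Total count: 43 + 49 + 13 + 24 + 35 + 28 = 192.
Total exposure: 5 + 5 + 1 + 3 + 6 + 5 = 25 days.
After the first batch: Gamma(11 + 192, 6 + 25) = Gamma(203, 31).
Total count: 3 + 7 + 7 + 4 + 1 + 6 + 7 + 1 + 2 + 7 = 45.
Total exposure: 10 days.
After the second batch: Gamma(203 + 45, 31 + 10) = Gamma(248, 41).
Posterior mean = α'/β' = 248/41.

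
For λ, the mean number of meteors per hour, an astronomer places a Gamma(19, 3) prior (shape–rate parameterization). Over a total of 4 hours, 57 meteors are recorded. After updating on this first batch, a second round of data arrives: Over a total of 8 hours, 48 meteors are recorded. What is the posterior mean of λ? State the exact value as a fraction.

124/15

Total count 57 over total exposure 4 hours.
After the first batch: Gamma(19 + 57, 3 + 4) = Gamma(76, 7).
Total count 48 over total exposure 8 hours.
After the second batch: Gamma(76 + 48, 7 + 8) = Gamma(124, 15).
Posterior mean = α'/β' = 124/15.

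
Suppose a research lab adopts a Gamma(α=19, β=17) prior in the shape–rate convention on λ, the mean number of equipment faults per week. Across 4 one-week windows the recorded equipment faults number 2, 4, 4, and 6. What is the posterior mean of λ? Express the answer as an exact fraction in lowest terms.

Total count: 2 + 4 + 4 + 6 = 16.
Total exposure: 4 weeks.
Posterior: α' = 19 + 16 = 35, β' = 17 + 4 = 21.
Posterior mean = α'/β' = 35/21 = 5/3.

5/3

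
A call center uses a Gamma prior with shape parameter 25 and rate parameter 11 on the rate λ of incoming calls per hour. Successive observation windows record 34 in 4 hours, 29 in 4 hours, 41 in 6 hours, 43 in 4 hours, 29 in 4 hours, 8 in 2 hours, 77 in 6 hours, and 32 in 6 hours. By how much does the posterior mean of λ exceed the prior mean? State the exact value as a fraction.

Total count: 34 + 29 + 41 + 43 + 29 + 8 + 77 + 32 = 293.
Total exposure: 4 + 4 + 6 + 4 + 4 + 2 + 6 + 6 = 36 hours.
Conjugate update: add total count to the shape and total exposure to the rate, giving Gamma(318, 47).
Posterior mean = 318/47 = 318/47; prior mean = 25/11 = 25/11. Difference = 318/47 − 25/11 = 2323/517.

2323/517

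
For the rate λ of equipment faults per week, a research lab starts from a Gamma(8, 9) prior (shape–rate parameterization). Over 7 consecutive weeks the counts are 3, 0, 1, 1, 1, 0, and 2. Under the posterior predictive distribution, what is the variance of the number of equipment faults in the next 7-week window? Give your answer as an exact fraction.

Total count: 3 + 0 + 1 + 1 + 1 + 0 + 2 = 8.
Total exposure: 7 weeks.
Gamma(α, β) with Poisson data over total exposure Σt gives posterior Gamma(α+Σx, β+Σt) = Gamma(16, 16).
The posterior predictive for a window of length T is Negative Binomial with variance T·α'·(β'+T)/β'² = 7·16·23/256 = 161/16.

161/16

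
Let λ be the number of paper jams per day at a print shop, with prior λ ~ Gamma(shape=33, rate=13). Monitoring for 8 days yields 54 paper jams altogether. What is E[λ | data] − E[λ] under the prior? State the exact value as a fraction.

146/91

Total count 54 over total exposure 8 days.
Gamma(α, β) with Poisson data over total exposure Σt gives posterior Gamma(α+Σx, β+Σt) = Gamma(87, 21).
Posterior mean = 87/21 = 29/7; prior mean = 33/13 = 33/13. Difference = 29/7 − 33/13 = 146/91.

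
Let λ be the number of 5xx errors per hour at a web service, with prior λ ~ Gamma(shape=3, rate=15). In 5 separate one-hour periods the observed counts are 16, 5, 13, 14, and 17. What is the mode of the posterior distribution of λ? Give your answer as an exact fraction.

Total count: 16 + 5 + 13 + 14 + 17 = 65.
Total exposure: 5 hours.
Gamma(α, β) with Poisson data over total exposure Σt gives posterior Gamma(α+Σx, β+Σt) = Gamma(68, 20).
Posterior mode = (α'−1)/β' = 67/20.

67/20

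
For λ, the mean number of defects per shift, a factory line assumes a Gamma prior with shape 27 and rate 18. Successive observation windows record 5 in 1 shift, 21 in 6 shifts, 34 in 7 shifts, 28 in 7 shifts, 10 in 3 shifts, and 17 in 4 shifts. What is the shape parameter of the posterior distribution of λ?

Total count: 5 + 21 + 34 + 28 + 10 + 17 = 115.
Total exposure: 1 + 6 + 7 + 7 + 3 + 4 = 28 shifts.
By Gamma–Poisson conjugacy, the posterior is Gamma(α + Σx, β + Σt) = Gamma(27 + 115, 18 + 28) = Gamma(142, 46).

142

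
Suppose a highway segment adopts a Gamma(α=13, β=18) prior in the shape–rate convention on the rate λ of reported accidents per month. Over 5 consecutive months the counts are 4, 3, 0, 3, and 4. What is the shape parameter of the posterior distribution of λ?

Total count: 4 + 3 + 0 + 3 + 4 = 14.
Total exposure: 5 months.
The Gamma prior is conjugate for the Poisson rate, so λ | data ~ Gamma(13+14, 18+5) = Gamma(27, 23).

27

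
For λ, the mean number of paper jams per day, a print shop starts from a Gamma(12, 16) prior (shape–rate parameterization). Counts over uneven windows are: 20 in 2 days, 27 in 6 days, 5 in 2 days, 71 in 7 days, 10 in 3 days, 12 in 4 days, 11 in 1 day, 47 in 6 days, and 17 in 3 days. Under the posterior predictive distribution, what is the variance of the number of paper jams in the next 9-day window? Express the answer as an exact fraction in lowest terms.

30798/625

Total count: 20 + 27 + 5 + 71 + 10 + 12 + 11 + 47 + 17 = 220.
Total exposure: 2 + 6 + 2 + 7 + 3 + 4 + 1 + 6 + 3 = 34 days.
Conjugate update: add total count to the shape and total exposure to the rate, giving Gamma(232, 50).
The posterior predictive for a window of length T is Negative Binomial with variance T·α'·(β'+T)/β'² = 9·232·59/2500 = 30798/625.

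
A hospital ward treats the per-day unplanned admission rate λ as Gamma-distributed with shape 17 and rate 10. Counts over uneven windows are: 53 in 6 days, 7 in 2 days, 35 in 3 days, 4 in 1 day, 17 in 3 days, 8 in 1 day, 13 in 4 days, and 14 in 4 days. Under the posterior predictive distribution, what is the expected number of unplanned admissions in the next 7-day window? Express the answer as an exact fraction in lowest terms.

Total count: 53 + 7 + 35 + 4 + 17 + 8 + 13 + 14 = 151.
Total exposure: 6 + 2 + 3 + 1 + 3 + 1 + 4 + 4 = 24 days.
Gamma(α, β) with Poisson data over total exposure Σt gives posterior Gamma(α+Σx, β+Σt) = Gamma(168, 34).
Predictive mean over a 7-day window = T·E[λ|data] = 7·168/34 = 588/17.

588/17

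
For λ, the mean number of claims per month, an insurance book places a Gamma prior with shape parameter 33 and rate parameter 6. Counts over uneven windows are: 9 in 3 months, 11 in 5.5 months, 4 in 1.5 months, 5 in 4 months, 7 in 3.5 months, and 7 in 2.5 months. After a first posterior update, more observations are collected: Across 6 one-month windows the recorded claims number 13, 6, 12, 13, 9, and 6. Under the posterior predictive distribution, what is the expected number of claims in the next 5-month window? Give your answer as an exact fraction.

Total count: 9 + 11 + 4 + 5 + 7 + 7 = 43.
Total exposure: 3 + 5.5 + 1.5 + 4 + 3.5 + 2.5 = 20 months.
After the first batch: Gamma(33 + 43, 6 + 20) = Gamma(76, 26).
Total count: 13 + 6 + 12 + 13 + 9 + 6 = 59.
Total exposure: 6 months.
After the second batch: Gamma(76 + 59, 26 + 6) = Gamma(135, 32).
Predictive mean over a 5-month window = T·E[λ|data] = 5·135/32 = 675/32.

675/32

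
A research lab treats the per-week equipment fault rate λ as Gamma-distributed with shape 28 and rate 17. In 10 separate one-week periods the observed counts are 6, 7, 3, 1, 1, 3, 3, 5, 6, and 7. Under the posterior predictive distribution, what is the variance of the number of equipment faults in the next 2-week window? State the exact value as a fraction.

4060/729

Total count: 6 + 7 + 3 + 1 + 1 + 3 + 3 + 5 + 6 + 7 = 42.
Total exposure: 10 weeks.
Posterior: α' = 28 + 42 = 70, β' = 17 + 10 = 27.
The posterior predictive for a window of length T is Negative Binomial with variance T·α'·(β'+T)/β'² = 2·70·29/729 = 4060/729.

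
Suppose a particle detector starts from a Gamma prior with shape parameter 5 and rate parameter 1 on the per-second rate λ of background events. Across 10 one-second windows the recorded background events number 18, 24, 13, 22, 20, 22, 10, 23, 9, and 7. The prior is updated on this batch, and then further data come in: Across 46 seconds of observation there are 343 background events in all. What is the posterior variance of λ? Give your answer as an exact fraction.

172/1083

Total count: 18 + 24 + 13 + 22 + 20 + 22 + 10 + 23 + 9 + 7 = 168.
Total exposure: 10 seconds.
After the first batch: Gamma(5 + 168, 1 + 10) = Gamma(173, 11).
Total count 343 over total exposure 46 seconds.
After the second batch: Gamma(173 + 343, 11 + 46) = Gamma(516, 57).
Posterior variance = α'/β'² = 516/3249 = 172/1083.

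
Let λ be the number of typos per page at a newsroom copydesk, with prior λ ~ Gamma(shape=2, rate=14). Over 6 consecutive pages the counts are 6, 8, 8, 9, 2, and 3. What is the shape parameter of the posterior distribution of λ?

38

Total count: 6 + 8 + 8 + 9 + 2 + 3 = 36.
Total exposure: 6 pages.
Posterior: α' = 2 + 36 = 38, β' = 14 + 6 = 20.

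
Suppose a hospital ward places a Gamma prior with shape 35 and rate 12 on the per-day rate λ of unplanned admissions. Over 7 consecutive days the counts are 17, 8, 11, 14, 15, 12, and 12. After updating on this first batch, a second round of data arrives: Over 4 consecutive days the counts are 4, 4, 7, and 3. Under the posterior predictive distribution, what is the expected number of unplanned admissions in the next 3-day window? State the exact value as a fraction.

426/23

Total count: 17 + 8 + 11 + 14 + 15 + 12 + 12 = 89.
Total exposure: 7 days.
After the first batch: Gamma(35 + 89, 12 + 7) = Gamma(124, 19).
Total count: 4 + 4 + 7 + 3 = 18.
Total exposure: 4 days.
After the second batch: Gamma(124 + 18, 19 + 4) = Gamma(142, 23).
Predictive mean over a 3-day window = T·E[λ|data] = 3·142/23 = 426/23.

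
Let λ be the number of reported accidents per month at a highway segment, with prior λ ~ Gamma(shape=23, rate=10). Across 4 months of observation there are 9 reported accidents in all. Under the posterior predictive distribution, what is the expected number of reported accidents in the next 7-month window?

16

Total count 9 over total exposure 4 months.
Conjugate update: add total count to the shape and total exposure to the rate, giving Gamma(32, 14).
Predictive mean over a 7-month window = T·E[λ|data] = 7·32/14 = 16.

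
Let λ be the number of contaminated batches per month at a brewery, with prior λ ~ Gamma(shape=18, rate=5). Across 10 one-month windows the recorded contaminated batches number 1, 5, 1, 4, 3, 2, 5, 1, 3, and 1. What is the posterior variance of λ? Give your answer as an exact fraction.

44/225

Total count: 1 + 5 + 1 + 4 + 3 + 2 + 5 + 1 + 3 + 1 = 26.
Total exposure: 10 months.
The Gamma prior is conjugate for the Poisson rate, so λ | data ~ Gamma(18+26, 5+10) = Gamma(44, 15).
Posterior variance = α'/β'² = 44/225.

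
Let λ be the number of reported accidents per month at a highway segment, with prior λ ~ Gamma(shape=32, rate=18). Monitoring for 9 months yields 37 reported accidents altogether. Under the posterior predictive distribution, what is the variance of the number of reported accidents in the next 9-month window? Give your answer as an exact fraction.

92/3

Total count 37 over total exposure 9 months.
Gamma(α, β) with Poisson data over total exposure Σt gives posterior Gamma(α+Σx, β+Σt) = Gamma(69, 27).
The posterior predictive for a window of length T is Negative Binomial with variance T·α'·(β'+T)/β'² = 9·69·36/729 = 92/3.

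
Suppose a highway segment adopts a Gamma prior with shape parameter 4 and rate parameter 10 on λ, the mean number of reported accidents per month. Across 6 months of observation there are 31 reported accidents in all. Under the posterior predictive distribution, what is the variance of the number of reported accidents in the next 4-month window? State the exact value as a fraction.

175/16

Total count 31 over total exposure 6 months.
By Gamma–Poisson conjugacy, the posterior is Gamma(α + Σx, β + Σt) = Gamma(4 + 31, 10 + 6) = Gamma(35, 16).
The posterior predictive for a window of length T is Negative Binomial with variance T·α'·(β'+T)/β'² = 4·35·20/256 = 175/16.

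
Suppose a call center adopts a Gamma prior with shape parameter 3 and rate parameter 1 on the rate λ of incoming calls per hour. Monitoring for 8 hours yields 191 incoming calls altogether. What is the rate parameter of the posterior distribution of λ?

Total count 191 over total exposure 8 hours.
The Gamma prior is conjugate for the Poisson rate, so λ | data ~ Gamma(3+191, 1+8) = Gamma(194, 9).

9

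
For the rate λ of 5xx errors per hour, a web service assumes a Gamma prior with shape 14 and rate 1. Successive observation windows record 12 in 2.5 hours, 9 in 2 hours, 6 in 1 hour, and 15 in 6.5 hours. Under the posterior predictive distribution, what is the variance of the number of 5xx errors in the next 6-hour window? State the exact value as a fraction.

Total count: 12 + 9 + 6 + 15 = 42.
Total exposure: 2.5 + 2 + 1 + 6.5 = 12 hours.
The Gamma prior is conjugate for the Poisson rate, so λ | data ~ Gamma(14+42, 1+12) = Gamma(56, 13).
The posterior predictive for a window of length T is Negative Binomial with variance T·α'·(β'+T)/β'² = 6·56·19/169 = 6384/169.

6384/169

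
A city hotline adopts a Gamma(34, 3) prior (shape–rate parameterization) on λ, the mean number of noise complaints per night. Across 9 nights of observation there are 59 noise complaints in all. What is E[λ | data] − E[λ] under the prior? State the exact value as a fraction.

Total count 59 over total exposure 9 nights.
Conjugate update: add total count to the shape and total exposure to the rate, giving Gamma(93, 12).
Posterior mean = 93/12 = 31/4; prior mean = 34/3 = 34/3. Difference = 31/4 − 34/3 = -43/12.

-43/12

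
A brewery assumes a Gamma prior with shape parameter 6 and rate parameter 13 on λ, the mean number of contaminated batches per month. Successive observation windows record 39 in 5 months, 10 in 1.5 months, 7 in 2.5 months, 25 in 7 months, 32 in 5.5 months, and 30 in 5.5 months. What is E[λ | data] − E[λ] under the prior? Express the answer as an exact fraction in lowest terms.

Total count: 39 + 10 + 7 + 25 + 32 + 30 = 143.
Total exposure: 5 + 1.5 + 2.5 + 7 + 5.5 + 5.5 = 27 months.
The Gamma prior is conjugate for the Poisson rate, so λ | data ~ Gamma(6+143, 13+27) = Gamma(149, 40).
Posterior mean = 149/40 = 149/40; prior mean = 6/13 = 6/13. Difference = 149/40 − 6/13 = 1697/520.

1697/520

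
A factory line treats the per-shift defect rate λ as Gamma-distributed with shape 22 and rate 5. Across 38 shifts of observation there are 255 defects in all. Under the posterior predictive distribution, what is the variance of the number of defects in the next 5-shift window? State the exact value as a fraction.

66480/1849

Total count 255 over total exposure 38 shifts.
Conjugate update: add total count to the shape and total exposure to the rate, giving Gamma(277, 43).
The posterior predictive for a window of length T is Negative Binomial with variance T·α'·(β'+T)/β'² = 5·277·48/1849 = 66480/1849.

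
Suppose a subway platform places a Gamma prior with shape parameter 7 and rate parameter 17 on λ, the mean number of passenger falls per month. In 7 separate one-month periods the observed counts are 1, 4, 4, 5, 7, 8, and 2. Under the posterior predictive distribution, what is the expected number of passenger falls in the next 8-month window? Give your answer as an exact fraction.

38/3

Total count: 1 + 4 + 4 + 5 + 7 + 8 + 2 = 31.
Total exposure: 7 months.
Conjugate update: add total count to the shape and total exposure to the rate, giving Gamma(38, 24).
Predictive mean over an 8-month window = T·E[λ|data] = 8·38/24 = 38/3.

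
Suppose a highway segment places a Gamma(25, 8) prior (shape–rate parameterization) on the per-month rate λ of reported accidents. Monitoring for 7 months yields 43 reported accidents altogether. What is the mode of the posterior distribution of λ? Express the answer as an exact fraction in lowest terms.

67/15

Total count 43 over total exposure 7 months.
Conjugate update: add total count to the shape and total exposure to the rate, giving Gamma(68, 15).
Posterior mode = (α'−1)/β' = 67/15.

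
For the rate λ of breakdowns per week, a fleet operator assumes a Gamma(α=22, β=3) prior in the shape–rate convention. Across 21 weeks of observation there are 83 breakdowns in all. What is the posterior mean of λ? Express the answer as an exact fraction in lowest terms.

35/8

Total count 83 over total exposure 21 weeks.
The Gamma prior is conjugate for the Poisson rate, so λ | data ~ Gamma(22+83, 3+21) = Gamma(105, 24).
Posterior mean = α'/β' = 105/24 = 35/8.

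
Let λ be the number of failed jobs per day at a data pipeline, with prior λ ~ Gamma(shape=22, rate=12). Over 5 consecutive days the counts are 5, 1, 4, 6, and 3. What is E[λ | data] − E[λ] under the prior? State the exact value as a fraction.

Total count: 5 + 1 + 4 + 6 + 3 = 19.
Total exposure: 5 days.
Gamma(α, β) with Poisson data over total exposure Σt gives posterior Gamma(α+Σx, β+Σt) = Gamma(41, 17).
Posterior mean = 41/17 = 41/17; prior mean = 22/12 = 11/6. Difference = 41/17 − 11/6 = 59/102.

59/102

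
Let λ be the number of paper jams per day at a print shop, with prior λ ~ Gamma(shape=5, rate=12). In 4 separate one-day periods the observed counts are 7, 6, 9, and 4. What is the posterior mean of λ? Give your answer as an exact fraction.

31/16

Total count: 7 + 6 + 9 + 4 = 26.
Total exposure: 4 days.
Conjugate update: add total count to the shape and total exposure to the rate, giving Gamma(31, 16).
Posterior mean = α'/β' = 31/16.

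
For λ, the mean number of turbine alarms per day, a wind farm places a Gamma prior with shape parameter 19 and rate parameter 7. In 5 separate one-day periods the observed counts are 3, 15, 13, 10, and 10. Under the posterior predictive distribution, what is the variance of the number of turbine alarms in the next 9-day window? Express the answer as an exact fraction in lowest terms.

Total count: 3 + 15 + 13 + 10 + 10 = 51.
Total exposure: 5 days.
Conjugate update: add total count to the shape and total exposure to the rate, giving Gamma(70, 12).
The posterior predictive for a window of length T is Negative Binomial with variance T·α'·(β'+T)/β'² = 9·70·21/144 = 735/8.

735/8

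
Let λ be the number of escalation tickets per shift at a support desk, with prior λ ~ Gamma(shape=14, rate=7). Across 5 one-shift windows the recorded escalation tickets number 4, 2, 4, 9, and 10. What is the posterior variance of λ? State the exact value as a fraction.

Total count: 4 + 2 + 4 + 9 + 10 = 29.
Total exposure: 5 shifts.
Posterior: α' = 14 + 29 = 43, β' = 7 + 5 = 12.
Posterior variance = α'/β'² = 43/144.

43/144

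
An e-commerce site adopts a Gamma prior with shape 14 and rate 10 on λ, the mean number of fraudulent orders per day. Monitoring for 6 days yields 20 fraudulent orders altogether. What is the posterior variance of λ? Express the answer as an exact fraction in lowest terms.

17/128

Total count 20 over total exposure 6 days.
Posterior: α' = 14 + 20 = 34, β' = 10 + 6 = 16.
Posterior variance = α'/β'² = 34/256 = 17/128.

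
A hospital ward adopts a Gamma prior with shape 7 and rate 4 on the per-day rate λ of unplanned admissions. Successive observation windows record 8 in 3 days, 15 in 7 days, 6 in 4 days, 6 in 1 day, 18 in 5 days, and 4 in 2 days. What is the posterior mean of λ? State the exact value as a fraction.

32/13

Total count: 8 + 15 + 6 + 6 + 18 + 4 = 57.
Total exposure: 3 + 7 + 4 + 1 + 5 + 2 = 22 days.
The Gamma prior is conjugate for the Poisson rate, so λ | data ~ Gamma(7+57, 4+22) = Gamma(64, 26).
Posterior mean = α'/β' = 64/26 = 32/13.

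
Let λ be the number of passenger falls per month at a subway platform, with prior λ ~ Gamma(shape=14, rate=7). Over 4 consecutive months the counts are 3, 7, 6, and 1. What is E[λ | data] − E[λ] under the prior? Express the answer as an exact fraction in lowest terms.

Total count: 3 + 7 + 6 + 1 = 17.
Total exposure: 4 months.
The Gamma prior is conjugate for the Poisson rate, so λ | data ~ Gamma(14+17, 7+4) = Gamma(31, 11).
Posterior mean = 31/11 = 31/11; prior mean = 14/7 = 2. Difference = 31/11 − 2 = 9/11.

9/11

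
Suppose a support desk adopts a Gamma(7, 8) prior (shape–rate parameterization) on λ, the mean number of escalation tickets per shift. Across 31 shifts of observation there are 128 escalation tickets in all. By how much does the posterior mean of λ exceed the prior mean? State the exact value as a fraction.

269/104

Total count 128 over total exposure 31 shifts.
The Gamma prior is conjugate for the Poisson rate, so λ | data ~ Gamma(7+128, 8+31) = Gamma(135, 39).
Posterior mean = 135/39 = 45/13; prior mean = 7/8 = 7/8. Difference = 45/13 − 7/8 = 269/104.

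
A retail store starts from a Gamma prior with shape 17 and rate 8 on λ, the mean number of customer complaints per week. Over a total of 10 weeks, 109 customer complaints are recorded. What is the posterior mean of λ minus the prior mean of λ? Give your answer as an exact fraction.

39/8

Total count 109 over total exposure 10 weeks.
The Gamma prior is conjugate for the Poisson rate, so λ | data ~ Gamma(17+109, 8+10) = Gamma(126, 18).
Posterior mean = 126/18 = 7; prior mean = 17/8 = 17/8. Difference = 7 − 17/8 = 39/8.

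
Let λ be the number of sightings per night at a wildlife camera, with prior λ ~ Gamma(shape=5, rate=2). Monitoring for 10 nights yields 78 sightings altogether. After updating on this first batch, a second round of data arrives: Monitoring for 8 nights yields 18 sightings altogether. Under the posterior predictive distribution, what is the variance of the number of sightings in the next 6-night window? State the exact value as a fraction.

Total count 78 over total exposure 10 nights.
After the first batch: Gamma(5 + 78, 2 + 10) = Gamma(83, 12).
Total count 18 over total exposure 8 nights.
After the second batch: Gamma(83 + 18, 12 + 8) = Gamma(101, 20).
The posterior predictive for a window of length T is Negative Binomial with variance T·α'·(β'+T)/β'² = 6·101·26/400 = 3939/100.

3939/100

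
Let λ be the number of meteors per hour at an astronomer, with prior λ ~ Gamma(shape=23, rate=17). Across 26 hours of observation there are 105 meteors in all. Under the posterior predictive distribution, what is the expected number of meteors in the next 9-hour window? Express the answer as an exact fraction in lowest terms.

Total count 105 over total exposure 26 hours.
The Gamma prior is conjugate for the Poisson rate, so λ | data ~ Gamma(23+105, 17+26) = Gamma(128, 43).
Predictive mean over a 9-hour window = T·E[λ|data] = 9·128/43 = 1152/43.

1152/43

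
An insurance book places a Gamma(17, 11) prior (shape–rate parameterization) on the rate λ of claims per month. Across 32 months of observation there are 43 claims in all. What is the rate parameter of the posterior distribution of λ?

43

Total count 43 over total exposure 32 months.
Gamma(α, β) with Poisson data over total exposure Σt gives posterior Gamma(α+Σx, β+Σt) = Gamma(60, 43).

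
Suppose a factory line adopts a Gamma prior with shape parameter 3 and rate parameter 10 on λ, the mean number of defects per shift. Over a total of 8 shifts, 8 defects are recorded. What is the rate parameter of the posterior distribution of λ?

Total count 8 over total exposure 8 shifts.
Conjugate update: add total count to the shape and total exposure to the rate, giving Gamma(11, 18).

18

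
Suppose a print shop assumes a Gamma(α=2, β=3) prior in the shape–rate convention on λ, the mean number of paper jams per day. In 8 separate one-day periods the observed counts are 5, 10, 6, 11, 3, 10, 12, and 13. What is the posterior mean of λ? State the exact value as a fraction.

Total count: 5 + 10 + 6 + 11 + 3 + 10 + 12 + 13 = 70.
Total exposure: 8 days.
The Gamma prior is conjugate for the Poisson rate, so λ | data ~ Gamma(2+70, 3+8) = Gamma(72, 11).
Posterior mean = α'/β' = 72/11.

72/11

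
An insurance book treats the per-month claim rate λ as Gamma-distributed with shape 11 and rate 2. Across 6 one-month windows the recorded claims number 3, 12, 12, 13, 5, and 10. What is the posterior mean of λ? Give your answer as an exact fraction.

33/4

Total count: 3 + 12 + 12 + 13 + 5 + 10 = 55.
Total exposure: 6 months.
Posterior: α' = 11 + 55 = 66, β' = 2 + 6 = 8.
Posterior mean = α'/β' = 66/8 = 33/4.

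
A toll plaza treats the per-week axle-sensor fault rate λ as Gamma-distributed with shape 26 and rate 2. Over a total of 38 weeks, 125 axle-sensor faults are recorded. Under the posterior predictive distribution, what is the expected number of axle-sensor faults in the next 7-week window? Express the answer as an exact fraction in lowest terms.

1057/40

Total count 125 over total exposure 38 weeks.
Gamma(α, β) with Poisson data over total exposure Σt gives posterior Gamma(α+Σx, β+Σt) = Gamma(151, 40).
Predictive mean over a 7-week window = T·E[λ|data] = 7·151/40 = 1057/40.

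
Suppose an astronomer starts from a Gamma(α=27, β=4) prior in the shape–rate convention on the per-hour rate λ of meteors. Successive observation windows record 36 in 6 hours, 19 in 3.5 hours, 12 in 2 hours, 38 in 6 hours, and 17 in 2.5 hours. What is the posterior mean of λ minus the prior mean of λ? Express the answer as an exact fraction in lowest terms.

-13/24

Total count: 36 + 19 + 12 + 38 + 17 = 122.
Total exposure: 6 + 3.5 + 2 + 6 + 2.5 = 20 hours.
Posterior: α' = 27 + 122 = 149, β' = 4 + 20 = 24.
Posterior mean = 149/24 = 149/24; prior mean = 27/4 = 27/4. Difference = 149/24 − 27/4 = -13/24.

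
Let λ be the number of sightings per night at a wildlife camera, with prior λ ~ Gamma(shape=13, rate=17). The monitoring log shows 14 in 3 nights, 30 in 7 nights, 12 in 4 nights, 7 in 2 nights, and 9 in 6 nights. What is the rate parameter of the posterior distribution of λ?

Total count: 14 + 30 + 12 + 7 + 9 = 72.
Total exposure: 3 + 7 + 4 + 2 + 6 = 22 nights.
Conjugate update: add total count to the shape and total exposure to the rate, giving Gamma(85, 39).

39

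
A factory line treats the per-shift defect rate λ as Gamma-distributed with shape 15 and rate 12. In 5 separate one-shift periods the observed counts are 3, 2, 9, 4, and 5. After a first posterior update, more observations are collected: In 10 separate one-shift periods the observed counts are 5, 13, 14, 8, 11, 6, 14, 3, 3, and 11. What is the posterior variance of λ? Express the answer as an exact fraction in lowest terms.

14/81

Total count: 3 + 2 + 9 + 4 + 5 = 23.
Total exposure: 5 shifts.
After the first batch: Gamma(15 + 23, 12 + 5) = Gamma(38, 17).
Total count: 5 + 13 + 14 + 8 + 11 + 6 + 14 + 3 + 3 + 11 = 88.
Total exposure: 10 shifts.
After the second batch: Gamma(38 + 88, 17 + 10) = Gamma(126, 27).
Posterior variance = α'/β'² = 126/729 = 14/81.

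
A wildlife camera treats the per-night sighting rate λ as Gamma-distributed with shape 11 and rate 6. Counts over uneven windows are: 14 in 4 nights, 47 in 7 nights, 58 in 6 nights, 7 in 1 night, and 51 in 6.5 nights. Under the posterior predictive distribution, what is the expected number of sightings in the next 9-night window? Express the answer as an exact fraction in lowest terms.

Total count: 14 + 47 + 58 + 7 + 51 = 177.
Total exposure: 4 + 7 + 6 + 1 + 6.5 = 24.5 nights.
Posterior: α' = 11 + 177 = 188, β' = 6 + 24.5 = 61/2.
Predictive mean over a 9-night window = T·E[λ|data] = 9·188/(61/2) = 3384/61.

3384/61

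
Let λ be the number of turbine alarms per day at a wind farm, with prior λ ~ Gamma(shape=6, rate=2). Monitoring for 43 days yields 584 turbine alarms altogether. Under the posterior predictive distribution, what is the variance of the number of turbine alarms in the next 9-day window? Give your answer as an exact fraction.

Total count 584 over total exposure 43 days.
Gamma(α, β) with Poisson data over total exposure Σt gives posterior Gamma(α+Σx, β+Σt) = Gamma(590, 45).
The posterior predictive for a window of length T is Negative Binomial with variance T·α'·(β'+T)/β'² = 9·590·54/2025 = 708/5.

708/5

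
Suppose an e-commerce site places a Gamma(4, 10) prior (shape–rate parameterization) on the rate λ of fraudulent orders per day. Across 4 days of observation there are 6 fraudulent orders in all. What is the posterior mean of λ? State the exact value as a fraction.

Total count 6 over total exposure 4 days.
By Gamma–Poisson conjugacy, the posterior is Gamma(α + Σx, β + Σt) = Gamma(4 + 6, 10 + 4) = Gamma(10, 14).
Posterior mean = α'/β' = 10/14 = 5/7.

5/7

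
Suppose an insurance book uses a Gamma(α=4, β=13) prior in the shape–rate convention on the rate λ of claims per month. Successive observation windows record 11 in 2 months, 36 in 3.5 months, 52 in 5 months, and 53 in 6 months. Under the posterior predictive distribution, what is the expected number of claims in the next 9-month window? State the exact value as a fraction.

2808/59

Total count: 11 + 36 + 52 + 53 = 152.
Total exposure: 2 + 3.5 + 5 + 6 = 16.5 months.
By Gamma–Poisson conjugacy, the posterior is Gamma(α + Σx, β + Σt) = Gamma(4 + 152, 13 + 16.5) = Gamma(156, 59/2).
Predictive mean over a 9-month window = T·E[λ|data] = 9·156/(59/2) = 2808/59.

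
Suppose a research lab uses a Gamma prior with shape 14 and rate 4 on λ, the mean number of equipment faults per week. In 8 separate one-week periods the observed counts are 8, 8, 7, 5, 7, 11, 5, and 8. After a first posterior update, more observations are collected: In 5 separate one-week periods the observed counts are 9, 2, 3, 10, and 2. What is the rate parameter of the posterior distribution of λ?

17

Total count: 8 + 8 + 7 + 5 + 7 + 11 + 5 + 8 = 59.
Total exposure: 8 weeks.
After the first batch: Gamma(14 + 59, 4 + 8) = Gamma(73, 12).
Total count: 9 + 2 + 3 + 10 + 2 = 26.
Total exposure: 5 weeks.
After the second batch: Gamma(73 + 26, 12 + 5) = Gamma(99, 17).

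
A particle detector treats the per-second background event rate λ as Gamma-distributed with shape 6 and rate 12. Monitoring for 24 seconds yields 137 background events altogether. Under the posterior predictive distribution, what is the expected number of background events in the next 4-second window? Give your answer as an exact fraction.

143/9

Total count 137 over total exposure 24 seconds.
Posterior: α' = 6 + 137 = 143, β' = 12 + 24 = 36.
Predictive mean over a 4-second window = T·E[λ|data] = 4·143/36 = 143/9.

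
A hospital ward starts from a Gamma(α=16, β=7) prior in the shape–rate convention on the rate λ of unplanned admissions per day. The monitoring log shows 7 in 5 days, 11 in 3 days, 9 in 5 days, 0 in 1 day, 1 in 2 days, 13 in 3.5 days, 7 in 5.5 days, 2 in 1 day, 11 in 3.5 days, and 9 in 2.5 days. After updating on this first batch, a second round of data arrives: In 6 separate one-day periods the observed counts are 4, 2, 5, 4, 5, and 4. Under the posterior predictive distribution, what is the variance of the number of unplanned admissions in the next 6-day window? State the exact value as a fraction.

Total count: 7 + 11 + 9 + 0 + 1 + 13 + 7 + 2 + 11 + 9 = 70.
Total exposure: 5 + 3 + 5 + 1 + 2 + 3.5 + 5.5 + 1 + 3.5 + 2.5 = 32 days.
After the first batch: Gamma(16 + 70, 7 + 32) = Gamma(86, 39).
Total count: 4 + 2 + 5 + 4 + 5 + 4 = 24.
Total exposure: 6 days.
After the second batch: Gamma(86 + 24, 39 + 6) = Gamma(110, 45).
The posterior predictive for a window of length T is Negative Binomial with variance T·α'·(β'+T)/β'² = 6·110·51/2025 = 748/45.

748/45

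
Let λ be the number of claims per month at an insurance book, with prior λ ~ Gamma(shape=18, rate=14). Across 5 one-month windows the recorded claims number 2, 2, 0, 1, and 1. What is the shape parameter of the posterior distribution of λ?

Total count: 2 + 2 + 0 + 1 + 1 = 6.
Total exposure: 5 months.
By Gamma–Poisson conjugacy, the posterior is Gamma(α + Σx, β + Σt) = Gamma(18 + 6, 14 + 5) = Gamma(24, 19).

24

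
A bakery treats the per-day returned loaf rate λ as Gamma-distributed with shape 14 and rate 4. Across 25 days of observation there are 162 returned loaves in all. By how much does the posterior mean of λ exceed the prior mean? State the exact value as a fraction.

149/58

Total count 162 over total exposure 25 days.
By Gamma–Poisson conjugacy, the posterior is Gamma(α + Σx, β + Σt) = Gamma(14 + 162, 4 + 25) = Gamma(176, 29).
Posterior mean = 176/29 = 176/29; prior mean = 14/4 = 7/2. Difference = 176/29 − 7/2 = 149/58.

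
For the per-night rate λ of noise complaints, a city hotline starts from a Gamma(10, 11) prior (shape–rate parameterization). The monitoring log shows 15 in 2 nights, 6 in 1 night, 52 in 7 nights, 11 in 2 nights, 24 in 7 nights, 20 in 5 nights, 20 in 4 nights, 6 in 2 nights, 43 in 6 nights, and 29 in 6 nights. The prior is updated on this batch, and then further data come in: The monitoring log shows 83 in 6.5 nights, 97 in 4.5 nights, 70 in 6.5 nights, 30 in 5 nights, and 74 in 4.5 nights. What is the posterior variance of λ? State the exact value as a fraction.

59/640

Total count: 15 + 6 + 52 + 11 + 24 + 20 + 20 + 6 + 43 + 29 = 226.
Total exposure: 2 + 1 + 7 + 2 + 7 + 5 + 4 + 2 + 6 + 6 = 42 nights.
After the first batch: Gamma(10 + 226, 11 + 42) = Gamma(236, 53).
Total count: 83 + 97 + 70 + 30 + 74 = 354.
Total exposure: 6.5 + 4.5 + 6.5 + 5 + 4.5 = 27 nights.
After the second batch: Gamma(236 + 354, 53 + 27) = Gamma(590, 80).
Posterior variance = α'/β'² = 590/6400 = 59/640.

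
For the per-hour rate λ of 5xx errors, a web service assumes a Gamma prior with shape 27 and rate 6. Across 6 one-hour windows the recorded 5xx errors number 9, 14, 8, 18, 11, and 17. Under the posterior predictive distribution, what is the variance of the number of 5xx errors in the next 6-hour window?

Total count: 9 + 14 + 8 + 18 + 11 + 17 = 77.
Total exposure: 6 hours.
Conjugate update: add total count to the shape and total exposure to the rate, giving Gamma(104, 12).
The posterior predictive for a window of length T is Negative Binomial with variance T·α'·(β'+T)/β'² = 6·104·18/144 = 78.

78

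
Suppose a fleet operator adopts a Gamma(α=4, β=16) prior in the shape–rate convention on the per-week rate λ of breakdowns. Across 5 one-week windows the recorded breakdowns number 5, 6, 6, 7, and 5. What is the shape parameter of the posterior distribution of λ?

33

Total count: 5 + 6 + 6 + 7 + 5 = 29.
Total exposure: 5 weeks.
By Gamma–Poisson conjugacy, the posterior is Gamma(α + Σx, β + Σt) = Gamma(4 + 29, 16 + 5) = Gamma(33, 21).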